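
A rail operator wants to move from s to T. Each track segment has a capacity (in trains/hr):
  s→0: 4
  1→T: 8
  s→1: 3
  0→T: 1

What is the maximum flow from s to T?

4

Augment s→0→T: bottleneck 1. Total 1.
Augment s→1→T: bottleneck 3. Total 4.
No augmenting path remains in the residual graph.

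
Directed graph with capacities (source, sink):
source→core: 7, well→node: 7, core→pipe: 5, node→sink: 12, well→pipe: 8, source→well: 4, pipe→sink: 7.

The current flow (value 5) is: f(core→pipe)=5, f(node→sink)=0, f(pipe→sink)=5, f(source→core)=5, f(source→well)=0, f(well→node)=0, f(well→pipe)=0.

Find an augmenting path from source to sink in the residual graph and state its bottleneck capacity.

source→well→pipe→sink, bottleneck 2

Residual along source→well→pipe→sink: source→well: 4, well→pipe: 8, pipe→sink: 2.
Bottleneck = min = 2.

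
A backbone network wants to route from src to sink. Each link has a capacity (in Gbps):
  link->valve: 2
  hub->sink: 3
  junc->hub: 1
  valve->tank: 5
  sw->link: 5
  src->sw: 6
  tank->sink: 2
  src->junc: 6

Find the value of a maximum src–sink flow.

Augment src->junc->hub->sink: bottleneck 1. Total 1.
Augment src->sw->link->valve->tank->sink: bottleneck 2. Total 3.
No augmenting path remains in the residual graph.

3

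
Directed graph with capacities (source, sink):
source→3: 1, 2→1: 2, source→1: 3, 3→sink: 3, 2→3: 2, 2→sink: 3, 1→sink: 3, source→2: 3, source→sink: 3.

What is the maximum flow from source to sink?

Augment source→sink: bottleneck 3. Total 3.
Augment source→2→sink: bottleneck 3. Total 6.
Augment source→1→sink: bottleneck 3. Total 9.
Augment source→3→sink: bottleneck 1. Total 10.
No augmenting path remains in the residual graph.

10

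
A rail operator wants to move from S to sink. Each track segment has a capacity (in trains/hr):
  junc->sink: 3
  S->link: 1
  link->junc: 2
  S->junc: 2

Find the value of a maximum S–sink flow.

Augment S->junc->sink: bottleneck 2. Total 2.
Augment S->link->junc->sink: bottleneck 1. Total 3.
No augmenting path remains in the residual graph.

3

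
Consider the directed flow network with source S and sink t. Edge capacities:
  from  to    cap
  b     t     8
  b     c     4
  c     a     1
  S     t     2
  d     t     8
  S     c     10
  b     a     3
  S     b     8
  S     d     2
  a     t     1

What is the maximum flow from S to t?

13

Augment S→t: bottleneck 2. Total 2.
Augment S→d→t: bottleneck 2. Total 4.
Augment S→b→t: bottleneck 8. Total 12.
Augment S→c→a→t: bottleneck 1. Total 13.
No augmenting path remains in the residual graph.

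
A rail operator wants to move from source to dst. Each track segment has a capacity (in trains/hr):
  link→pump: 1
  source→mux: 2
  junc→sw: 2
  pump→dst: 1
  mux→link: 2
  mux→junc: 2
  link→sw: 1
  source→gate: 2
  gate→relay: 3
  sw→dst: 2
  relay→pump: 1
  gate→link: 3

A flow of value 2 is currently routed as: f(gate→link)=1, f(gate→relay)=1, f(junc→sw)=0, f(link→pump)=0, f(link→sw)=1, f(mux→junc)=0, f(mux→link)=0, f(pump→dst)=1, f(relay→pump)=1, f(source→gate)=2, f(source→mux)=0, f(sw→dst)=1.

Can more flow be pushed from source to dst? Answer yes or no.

Residual path source→mux→junc→sw→dst has bottleneck 1 > 0.
Pushing 1 along it raises the flow to 3, so the given flow is not maximum.

Yes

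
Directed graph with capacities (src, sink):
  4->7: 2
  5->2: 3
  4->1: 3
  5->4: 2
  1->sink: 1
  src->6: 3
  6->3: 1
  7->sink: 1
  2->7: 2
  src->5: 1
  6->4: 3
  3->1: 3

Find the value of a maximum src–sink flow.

2

Augment src->6->3->1->sink: bottleneck 1. Total 1.
Augment src->6->4->7->sink: bottleneck 1. Total 2.
No augmenting path remains in the residual graph.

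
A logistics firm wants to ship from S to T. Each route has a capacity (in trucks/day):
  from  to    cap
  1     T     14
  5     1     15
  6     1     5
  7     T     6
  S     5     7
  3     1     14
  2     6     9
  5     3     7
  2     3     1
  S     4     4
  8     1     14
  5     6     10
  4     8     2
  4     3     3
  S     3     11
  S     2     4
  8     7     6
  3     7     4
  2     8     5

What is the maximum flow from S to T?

20

Augment S→5→1→T: bottleneck 7. Total 7.
Augment S→3→7→T: bottleneck 4. Total 11.
Augment S→3→1→T: bottleneck 7. Total 18.
Augment S→4→8→7→T: bottleneck 2. Total 20.
No augmenting path remains in the residual graph.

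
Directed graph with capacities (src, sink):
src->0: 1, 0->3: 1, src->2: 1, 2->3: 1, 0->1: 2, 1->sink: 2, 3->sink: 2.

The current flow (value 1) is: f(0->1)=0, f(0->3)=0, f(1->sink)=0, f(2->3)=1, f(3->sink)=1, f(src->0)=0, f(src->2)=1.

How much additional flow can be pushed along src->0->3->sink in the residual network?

1

Residual capacities along the path: src->0: 1, 0->3: 1, 3->sink: 1.
Minimum is 1.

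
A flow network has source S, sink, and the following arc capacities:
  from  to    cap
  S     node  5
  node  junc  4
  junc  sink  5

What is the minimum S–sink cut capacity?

4

Max flow = 4 (via 1 augmenting path).
In the residual at optimum, the set reachable from S is {S, node}.
Cut edges: node→junc (cap 4). Sum = 4.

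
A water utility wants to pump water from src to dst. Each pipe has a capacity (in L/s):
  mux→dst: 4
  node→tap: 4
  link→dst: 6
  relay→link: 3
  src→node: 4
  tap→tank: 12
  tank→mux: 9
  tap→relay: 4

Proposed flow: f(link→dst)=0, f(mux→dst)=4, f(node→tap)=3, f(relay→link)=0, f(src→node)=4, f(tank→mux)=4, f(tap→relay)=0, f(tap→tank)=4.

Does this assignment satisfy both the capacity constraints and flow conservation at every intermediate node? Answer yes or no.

No

Conservation fails at node: inflow 4 ≠ outflow 3.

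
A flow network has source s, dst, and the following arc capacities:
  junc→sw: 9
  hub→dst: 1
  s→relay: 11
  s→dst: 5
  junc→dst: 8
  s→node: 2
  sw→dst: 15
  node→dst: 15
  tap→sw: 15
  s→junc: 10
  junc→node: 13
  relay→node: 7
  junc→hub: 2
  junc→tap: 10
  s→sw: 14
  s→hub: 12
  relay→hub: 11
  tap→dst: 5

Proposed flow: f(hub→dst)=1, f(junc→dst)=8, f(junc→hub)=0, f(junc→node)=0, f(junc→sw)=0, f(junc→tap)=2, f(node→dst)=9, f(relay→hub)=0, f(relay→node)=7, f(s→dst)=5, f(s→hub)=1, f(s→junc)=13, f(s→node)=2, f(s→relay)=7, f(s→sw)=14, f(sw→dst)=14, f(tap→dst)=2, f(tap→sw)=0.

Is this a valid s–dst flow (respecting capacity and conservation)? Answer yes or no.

Capacity violated on s→junc: flow 13 > capacity 10.

No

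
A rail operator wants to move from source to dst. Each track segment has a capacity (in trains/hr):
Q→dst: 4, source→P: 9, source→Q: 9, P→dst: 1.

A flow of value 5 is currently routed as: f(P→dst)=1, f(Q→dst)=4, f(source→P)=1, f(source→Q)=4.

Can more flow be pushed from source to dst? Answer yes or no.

No

Residual reachable from source: {P, Q, source}; dst is not reachable.
Saturated cut: P→dst, Q→dst with total capacity 5 = current flow value. Flow is maximum.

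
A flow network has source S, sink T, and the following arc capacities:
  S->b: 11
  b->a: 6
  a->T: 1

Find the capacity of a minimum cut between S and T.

1

Max flow = 1 (via 1 augmenting path).
In the residual at optimum, the set reachable from S is {S, a, b}.
Cut edges: a->T (cap 1). Sum = 1.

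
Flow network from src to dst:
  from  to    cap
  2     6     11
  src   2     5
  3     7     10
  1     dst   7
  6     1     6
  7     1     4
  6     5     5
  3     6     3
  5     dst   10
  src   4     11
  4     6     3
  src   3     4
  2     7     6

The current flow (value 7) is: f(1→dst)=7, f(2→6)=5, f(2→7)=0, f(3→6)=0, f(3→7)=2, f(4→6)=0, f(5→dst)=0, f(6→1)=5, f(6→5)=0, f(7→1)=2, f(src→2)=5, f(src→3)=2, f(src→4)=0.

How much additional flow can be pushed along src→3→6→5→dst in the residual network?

2

Residual capacities along the path: src→3: 2, 3→6: 3, 6→5: 5, 5→dst: 10.
Minimum is 2.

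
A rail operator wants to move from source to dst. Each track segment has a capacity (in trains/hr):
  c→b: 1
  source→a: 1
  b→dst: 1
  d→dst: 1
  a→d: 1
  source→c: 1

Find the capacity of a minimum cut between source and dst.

2

Max flow = 2 (via 2 augmenting paths).
In the residual at optimum, the set reachable from source is {source}.
Cut edges: source→a (cap 1), source→c (cap 1). Sum = 2.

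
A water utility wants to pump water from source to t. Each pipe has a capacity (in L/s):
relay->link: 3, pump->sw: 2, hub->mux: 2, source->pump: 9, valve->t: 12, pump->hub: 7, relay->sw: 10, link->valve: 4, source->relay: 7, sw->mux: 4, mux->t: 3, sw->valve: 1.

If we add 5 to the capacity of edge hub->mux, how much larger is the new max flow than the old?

Original max flow = 7.
Edge hub->mux does not cross the min cut (source side {hub, mux, pump, relay, source, sw}), so extra capacity there cannot help.
New max flow = 7. Increase = 0.

0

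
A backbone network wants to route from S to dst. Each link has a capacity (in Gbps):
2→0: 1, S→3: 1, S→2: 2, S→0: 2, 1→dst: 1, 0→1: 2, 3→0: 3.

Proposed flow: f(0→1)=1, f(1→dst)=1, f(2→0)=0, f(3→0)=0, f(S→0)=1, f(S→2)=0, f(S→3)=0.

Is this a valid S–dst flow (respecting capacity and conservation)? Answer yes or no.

Every edge has 0 ≤ f(e) ≤ cap(e).
At each intermediate node, inflow equals outflow.

Yes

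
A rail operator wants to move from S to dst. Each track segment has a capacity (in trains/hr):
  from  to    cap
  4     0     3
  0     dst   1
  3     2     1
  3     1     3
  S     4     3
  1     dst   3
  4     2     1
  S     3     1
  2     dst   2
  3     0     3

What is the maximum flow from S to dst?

Augment S->3->0->dst: bottleneck 1. Total 1.
Augment S->4->2->dst: bottleneck 1. Total 2.
Augment S->4->0->3->2->dst: bottleneck 1. Total 3.
No augmenting path remains in the residual graph.

3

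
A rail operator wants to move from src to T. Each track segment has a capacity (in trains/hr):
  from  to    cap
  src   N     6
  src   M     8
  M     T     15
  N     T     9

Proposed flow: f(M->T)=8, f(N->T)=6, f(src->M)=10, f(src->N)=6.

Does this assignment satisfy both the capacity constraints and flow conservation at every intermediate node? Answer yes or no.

Capacity violated on src->M: flow 10 > capacity 8.

No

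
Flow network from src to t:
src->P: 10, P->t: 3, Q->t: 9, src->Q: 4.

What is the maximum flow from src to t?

Augment src->Q->t: bottleneck 4. Total 4.
Augment src->P->t: bottleneck 3. Total 7.
No augmenting path remains in the residual graph.

7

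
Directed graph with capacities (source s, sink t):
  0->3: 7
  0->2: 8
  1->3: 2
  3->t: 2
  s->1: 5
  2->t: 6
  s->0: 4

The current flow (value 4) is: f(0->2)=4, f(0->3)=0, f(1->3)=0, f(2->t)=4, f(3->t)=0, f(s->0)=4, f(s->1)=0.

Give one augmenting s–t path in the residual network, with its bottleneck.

Residual along s->1->3->t: s->1: 5, 1->3: 2, 3->t: 2.
Bottleneck = min = 2.

s->1->3->t, bottleneck 2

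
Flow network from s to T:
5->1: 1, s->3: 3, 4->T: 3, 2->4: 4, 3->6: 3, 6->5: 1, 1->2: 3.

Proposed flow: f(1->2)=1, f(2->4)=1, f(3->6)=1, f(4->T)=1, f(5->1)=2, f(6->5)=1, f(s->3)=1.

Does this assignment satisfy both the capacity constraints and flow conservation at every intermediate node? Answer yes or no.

No

Capacity violated on 5->1: flow 2 > capacity 1.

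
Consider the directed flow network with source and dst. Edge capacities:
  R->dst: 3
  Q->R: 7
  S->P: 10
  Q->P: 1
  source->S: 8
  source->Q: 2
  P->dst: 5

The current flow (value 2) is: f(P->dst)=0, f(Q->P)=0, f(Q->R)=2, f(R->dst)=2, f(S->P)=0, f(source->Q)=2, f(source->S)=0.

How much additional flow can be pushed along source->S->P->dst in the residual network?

5

Residual capacities along the path: source->S: 8, S->P: 10, P->dst: 5.
Minimum is 5.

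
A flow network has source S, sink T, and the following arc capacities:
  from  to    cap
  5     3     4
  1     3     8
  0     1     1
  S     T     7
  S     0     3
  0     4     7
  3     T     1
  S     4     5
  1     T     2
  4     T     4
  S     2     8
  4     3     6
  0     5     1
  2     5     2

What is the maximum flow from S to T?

Augment S→T: bottleneck 7. Total 7.
Augment S→4→T: bottleneck 4. Total 11.
Augment S→0→1→T: bottleneck 1. Total 12.
Augment S→4→3→T: bottleneck 1. Total 13.
No augmenting path remains in the residual graph.

13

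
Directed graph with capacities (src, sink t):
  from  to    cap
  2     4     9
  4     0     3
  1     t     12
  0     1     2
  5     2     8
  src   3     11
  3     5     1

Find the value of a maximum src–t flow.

Augment src→3→5→2→4→0→1→t: bottleneck 1. Total 1.
No augmenting path remains in the residual graph.

1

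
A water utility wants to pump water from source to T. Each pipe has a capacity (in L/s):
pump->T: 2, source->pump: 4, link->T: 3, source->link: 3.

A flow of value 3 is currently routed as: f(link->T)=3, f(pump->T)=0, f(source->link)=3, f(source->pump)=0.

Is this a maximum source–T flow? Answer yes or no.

No

Residual path source->pump->T has bottleneck 2 > 0.
Pushing 2 along it raises the flow to 5, so the given flow is not maximum.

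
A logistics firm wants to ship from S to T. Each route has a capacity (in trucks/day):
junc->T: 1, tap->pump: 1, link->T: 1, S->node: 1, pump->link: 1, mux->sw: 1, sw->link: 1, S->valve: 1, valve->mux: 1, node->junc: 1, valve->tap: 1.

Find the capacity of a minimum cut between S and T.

Max flow = 2 (via 2 augmenting paths).
In the residual at optimum, the set reachable from S is {S}.
Cut edges: S->node (cap 1), S->valve (cap 1). Sum = 2.

2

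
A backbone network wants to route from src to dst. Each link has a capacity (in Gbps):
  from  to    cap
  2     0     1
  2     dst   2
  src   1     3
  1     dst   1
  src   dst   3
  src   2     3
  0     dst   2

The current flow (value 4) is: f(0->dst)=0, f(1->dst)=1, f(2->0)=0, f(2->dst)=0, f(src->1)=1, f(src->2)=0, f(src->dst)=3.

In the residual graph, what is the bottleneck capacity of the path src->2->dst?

2

Residual capacities along the path: src->2: 3, 2->dst: 2.
Minimum is 2.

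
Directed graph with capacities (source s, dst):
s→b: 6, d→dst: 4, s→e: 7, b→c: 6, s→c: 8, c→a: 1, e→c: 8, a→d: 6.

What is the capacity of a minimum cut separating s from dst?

1

Max flow = 1 (via 1 augmenting path).
In the residual at optimum, the set reachable from s is {b, c, e, s}.
Cut edges: c→a (cap 1). Sum = 1.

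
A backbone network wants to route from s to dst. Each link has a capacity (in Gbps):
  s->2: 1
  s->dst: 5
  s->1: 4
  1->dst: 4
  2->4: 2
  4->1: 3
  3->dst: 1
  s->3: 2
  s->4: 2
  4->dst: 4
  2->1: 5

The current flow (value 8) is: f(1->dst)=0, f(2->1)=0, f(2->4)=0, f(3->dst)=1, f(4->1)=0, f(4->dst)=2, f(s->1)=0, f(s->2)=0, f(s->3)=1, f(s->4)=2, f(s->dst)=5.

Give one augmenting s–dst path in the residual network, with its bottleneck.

Residual along s->1->dst: s->1: 4, 1->dst: 4.
Bottleneck = min = 4.

s->1->dst, bottleneck 4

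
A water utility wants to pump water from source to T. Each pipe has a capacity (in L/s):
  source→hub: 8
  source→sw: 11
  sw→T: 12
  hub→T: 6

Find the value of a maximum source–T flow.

Augment source→hub→T: bottleneck 6. Total 6.
Augment source→sw→T: bottleneck 11. Total 17.
No augmenting path remains in the residual graph.

17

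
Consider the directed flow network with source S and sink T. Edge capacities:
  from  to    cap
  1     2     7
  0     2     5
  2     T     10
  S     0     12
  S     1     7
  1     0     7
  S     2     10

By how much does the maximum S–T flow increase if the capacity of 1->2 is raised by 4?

0

Original max flow = 10.
Edge 1->2 does not cross the min cut (source side {0, 1, 2, S}), so extra capacity there cannot help.
New max flow = 10. Increase = 0.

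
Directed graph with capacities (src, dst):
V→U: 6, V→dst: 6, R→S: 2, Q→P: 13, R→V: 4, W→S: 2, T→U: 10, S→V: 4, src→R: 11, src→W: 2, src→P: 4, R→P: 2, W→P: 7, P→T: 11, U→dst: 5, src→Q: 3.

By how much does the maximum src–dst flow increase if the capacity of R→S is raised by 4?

Original max flow = 11.
Edge R→S does not cross the min cut (source side {P, Q, R, S, T, U, V, W, src}), so extra capacity there cannot help.
New max flow = 11. Increase = 0.

0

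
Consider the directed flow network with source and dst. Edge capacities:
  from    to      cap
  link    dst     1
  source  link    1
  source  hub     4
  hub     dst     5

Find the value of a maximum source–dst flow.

5

Augment source→link→dst: bottleneck 1. Total 1.
Augment source→hub→dst: bottleneck 4. Total 5.
No augmenting path remains in the residual graph.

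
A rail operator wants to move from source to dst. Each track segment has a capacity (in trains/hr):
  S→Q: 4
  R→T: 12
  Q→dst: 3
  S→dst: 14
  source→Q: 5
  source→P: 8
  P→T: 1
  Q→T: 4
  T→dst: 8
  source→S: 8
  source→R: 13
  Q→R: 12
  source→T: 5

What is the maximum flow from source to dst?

Augment source→S→dst: bottleneck 8. Total 8.
Augment source→Q→dst: bottleneck 3. Total 11.
Augment source→T→dst: bottleneck 5. Total 16.
Augment source→Q→T→dst: bottleneck 2. Total 18.
Augment source→P→T→dst: bottleneck 1. Total 19.
No augmenting path remains in the residual graph.

19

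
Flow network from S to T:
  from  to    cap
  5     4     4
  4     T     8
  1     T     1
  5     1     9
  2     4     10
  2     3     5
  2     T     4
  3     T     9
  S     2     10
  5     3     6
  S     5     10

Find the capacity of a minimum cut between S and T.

20

Max flow = 20 (via 7 augmenting paths).
In the residual at optimum, the set reachable from S is {S}.
Cut edges: S->2 (cap 10), S->5 (cap 10). Sum = 20.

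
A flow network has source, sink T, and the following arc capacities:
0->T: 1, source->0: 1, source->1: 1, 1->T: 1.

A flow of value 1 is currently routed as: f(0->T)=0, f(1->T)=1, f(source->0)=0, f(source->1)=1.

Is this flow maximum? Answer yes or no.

Residual path source->0->T has bottleneck 1 > 0.
Pushing 1 along it raises the flow to 2, so the given flow is not maximum.

No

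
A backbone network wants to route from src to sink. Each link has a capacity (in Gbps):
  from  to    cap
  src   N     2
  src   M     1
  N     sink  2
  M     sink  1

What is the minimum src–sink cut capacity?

Max flow = 3 (via 2 augmenting paths).
In the residual at optimum, the set reachable from src is {src}.
Cut edges: src->N (cap 2), src->M (cap 1). Sum = 3.

3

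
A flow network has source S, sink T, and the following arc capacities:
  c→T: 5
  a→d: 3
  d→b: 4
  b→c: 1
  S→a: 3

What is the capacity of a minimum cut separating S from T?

1

Max flow = 1 (via 1 augmenting path).
In the residual at optimum, the set reachable from S is {S, a, b, d}.
Cut edges: b→c (cap 1). Sum = 1.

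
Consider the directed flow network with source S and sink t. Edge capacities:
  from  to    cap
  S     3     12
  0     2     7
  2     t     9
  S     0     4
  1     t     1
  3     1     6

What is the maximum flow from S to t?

5

Augment S→0→2→t: bottleneck 4. Total 4.
Augment S→3→1→t: bottleneck 1. Total 5.
No augmenting path remains in the residual graph.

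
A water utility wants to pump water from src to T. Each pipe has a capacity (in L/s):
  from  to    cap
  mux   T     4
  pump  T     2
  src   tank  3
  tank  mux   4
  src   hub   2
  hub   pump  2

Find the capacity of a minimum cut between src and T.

5

Max flow = 5 (via 2 augmenting paths).
In the residual at optimum, the set reachable from src is {src}.
Cut edges: src->tank (cap 3), src->hub (cap 2). Sum = 5.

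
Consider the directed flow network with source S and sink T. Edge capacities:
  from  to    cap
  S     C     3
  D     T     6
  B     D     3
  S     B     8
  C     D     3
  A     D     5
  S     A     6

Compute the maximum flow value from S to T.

Augment S→C→D→T: bottleneck 3. Total 3.
Augment S→A→D→T: bottleneck 3. Total 6.
No augmenting path remains in the residual graph.

6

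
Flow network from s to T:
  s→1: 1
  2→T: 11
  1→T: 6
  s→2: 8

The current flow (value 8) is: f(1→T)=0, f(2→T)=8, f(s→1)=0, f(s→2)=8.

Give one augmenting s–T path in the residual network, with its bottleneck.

s→1→T, bottleneck 1

Residual along s→1→T: s→1: 1, 1→T: 6.
Bottleneck = min = 1.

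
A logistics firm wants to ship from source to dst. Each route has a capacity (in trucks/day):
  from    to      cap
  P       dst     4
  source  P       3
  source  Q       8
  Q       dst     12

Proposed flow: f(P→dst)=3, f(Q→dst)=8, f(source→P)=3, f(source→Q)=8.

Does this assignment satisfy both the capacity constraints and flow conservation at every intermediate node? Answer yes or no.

Every edge has 0 ≤ f(e) ≤ cap(e).
At each intermediate node, inflow equals outflow.

Yes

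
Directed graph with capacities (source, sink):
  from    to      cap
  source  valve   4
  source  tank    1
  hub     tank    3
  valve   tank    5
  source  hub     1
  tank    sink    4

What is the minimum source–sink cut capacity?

4

Max flow = 4 (via 2 augmenting paths).
In the residual at optimum, the set reachable from source is {hub, source, tank, valve}.
Cut edges: tank→sink (cap 4). Sum = 4.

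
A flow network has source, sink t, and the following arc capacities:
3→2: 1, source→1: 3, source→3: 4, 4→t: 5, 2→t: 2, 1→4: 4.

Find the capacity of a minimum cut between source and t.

Max flow = 4 (via 2 augmenting paths).
In the residual at optimum, the set reachable from source is {3, source}.
Cut edges: 3→2 (cap 1), source→1 (cap 3). Sum = 4.

4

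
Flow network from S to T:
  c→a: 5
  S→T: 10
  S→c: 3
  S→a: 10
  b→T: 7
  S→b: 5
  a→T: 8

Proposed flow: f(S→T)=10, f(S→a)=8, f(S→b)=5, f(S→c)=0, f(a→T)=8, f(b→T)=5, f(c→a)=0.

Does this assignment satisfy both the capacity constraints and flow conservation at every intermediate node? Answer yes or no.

Every edge has 0 ≤ f(e) ≤ cap(e).
At each intermediate node, inflow equals outflow.

Yes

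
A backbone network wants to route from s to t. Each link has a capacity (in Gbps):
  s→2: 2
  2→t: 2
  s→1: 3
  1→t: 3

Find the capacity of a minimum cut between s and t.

5

Max flow = 5 (via 2 augmenting paths).
In the residual at optimum, the set reachable from s is {s}.
Cut edges: s→1 (cap 3), s→2 (cap 2). Sum = 5.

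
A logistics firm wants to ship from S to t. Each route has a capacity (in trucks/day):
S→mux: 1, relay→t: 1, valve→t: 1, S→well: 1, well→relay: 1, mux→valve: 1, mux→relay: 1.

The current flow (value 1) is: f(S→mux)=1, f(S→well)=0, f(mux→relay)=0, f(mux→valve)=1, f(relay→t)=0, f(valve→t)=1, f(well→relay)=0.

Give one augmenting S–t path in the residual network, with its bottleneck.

S→well→relay→t, bottleneck 1

Residual along S→well→relay→t: S→well: 1, well→relay: 1, relay→t: 1.
Bottleneck = min = 1.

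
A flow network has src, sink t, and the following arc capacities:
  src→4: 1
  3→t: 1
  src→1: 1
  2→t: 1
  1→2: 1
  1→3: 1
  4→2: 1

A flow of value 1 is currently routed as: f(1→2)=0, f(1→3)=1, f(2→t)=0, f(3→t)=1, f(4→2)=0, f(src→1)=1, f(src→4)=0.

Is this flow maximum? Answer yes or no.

No

Residual path src→4→2→t has bottleneck 1 > 0.
Pushing 1 along it raises the flow to 2, so the given flow is not maximum.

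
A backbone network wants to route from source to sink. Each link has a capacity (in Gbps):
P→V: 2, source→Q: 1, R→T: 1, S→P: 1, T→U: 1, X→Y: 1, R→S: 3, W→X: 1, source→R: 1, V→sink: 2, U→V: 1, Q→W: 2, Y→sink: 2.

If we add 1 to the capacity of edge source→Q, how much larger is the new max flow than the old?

0

Original max flow = 2.
Even with extra capacity on source→Q, another cut of capacity 2 remains binding.
New max flow = 2. Increase = 0.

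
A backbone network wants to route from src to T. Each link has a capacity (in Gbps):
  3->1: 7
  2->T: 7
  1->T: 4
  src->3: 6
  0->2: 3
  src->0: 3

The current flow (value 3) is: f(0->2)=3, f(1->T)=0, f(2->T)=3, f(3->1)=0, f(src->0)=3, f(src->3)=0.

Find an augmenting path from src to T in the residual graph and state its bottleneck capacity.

Residual along src->3->1->T: src->3: 6, 3->1: 7, 1->T: 4.
Bottleneck = min = 4.

src->3->1->T, bottleneck 4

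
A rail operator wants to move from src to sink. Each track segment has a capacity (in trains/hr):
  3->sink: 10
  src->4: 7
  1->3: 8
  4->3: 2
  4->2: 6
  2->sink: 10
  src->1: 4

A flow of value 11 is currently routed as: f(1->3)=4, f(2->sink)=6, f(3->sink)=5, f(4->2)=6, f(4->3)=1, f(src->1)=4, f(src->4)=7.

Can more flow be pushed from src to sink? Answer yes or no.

No

Residual reachable from src: {src}; sink is not reachable.
Saturated cut: src->4, src->1 with total capacity 11 = current flow value. Flow is maximum.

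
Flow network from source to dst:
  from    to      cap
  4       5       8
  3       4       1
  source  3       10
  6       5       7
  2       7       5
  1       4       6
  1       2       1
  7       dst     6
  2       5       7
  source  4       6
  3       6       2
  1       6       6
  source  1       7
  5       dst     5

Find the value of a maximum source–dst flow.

6

Augment source→4→5→dst: bottleneck 5. Total 5.
Augment source→1→2→7→dst: bottleneck 1. Total 6.
No augmenting path remains in the residual graph.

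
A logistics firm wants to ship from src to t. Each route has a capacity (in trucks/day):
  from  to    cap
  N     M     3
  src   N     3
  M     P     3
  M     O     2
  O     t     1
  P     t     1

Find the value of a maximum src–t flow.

2

Augment src→N→M→P→t: bottleneck 1. Total 1.
Augment src→N→M→O→t: bottleneck 1. Total 2.
No augmenting path remains in the residual graph.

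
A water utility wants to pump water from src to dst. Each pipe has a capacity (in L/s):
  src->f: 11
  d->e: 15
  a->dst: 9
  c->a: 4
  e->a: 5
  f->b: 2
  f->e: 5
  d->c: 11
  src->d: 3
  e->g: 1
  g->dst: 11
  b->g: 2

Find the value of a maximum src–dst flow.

10

Augment src->f->b->g->dst: bottleneck 2. Total 2.
Augment src->f->e->g->dst: bottleneck 1. Total 3.
Augment src->f->e->a->dst: bottleneck 4. Total 7.
Augment src->d->e->a->dst: bottleneck 1. Total 8.
Augment src->d->c->a->dst: bottleneck 2. Total 10.
No augmenting path remains in the residual graph.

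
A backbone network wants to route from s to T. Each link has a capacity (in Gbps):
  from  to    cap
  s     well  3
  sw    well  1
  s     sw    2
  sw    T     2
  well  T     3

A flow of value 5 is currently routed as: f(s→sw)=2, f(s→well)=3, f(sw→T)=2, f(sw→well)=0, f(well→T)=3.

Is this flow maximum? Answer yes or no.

Residual reachable from s: {s}; T is not reachable.
Saturated cut: s→sw, s→well with total capacity 5 = current flow value. Flow is maximum.

Yes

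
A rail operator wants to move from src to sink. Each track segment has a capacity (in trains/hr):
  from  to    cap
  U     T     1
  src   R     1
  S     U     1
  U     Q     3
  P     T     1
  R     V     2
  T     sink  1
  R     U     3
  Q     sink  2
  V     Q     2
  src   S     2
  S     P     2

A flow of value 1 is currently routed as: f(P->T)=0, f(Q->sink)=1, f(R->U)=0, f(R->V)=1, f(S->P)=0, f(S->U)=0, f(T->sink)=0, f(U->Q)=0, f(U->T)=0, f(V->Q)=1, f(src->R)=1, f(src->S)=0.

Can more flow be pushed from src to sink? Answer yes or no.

Yes

Residual path src->S->U->Q->sink has bottleneck 1 > 0.
Pushing 1 along it raises the flow to 2, so the given flow is not maximum.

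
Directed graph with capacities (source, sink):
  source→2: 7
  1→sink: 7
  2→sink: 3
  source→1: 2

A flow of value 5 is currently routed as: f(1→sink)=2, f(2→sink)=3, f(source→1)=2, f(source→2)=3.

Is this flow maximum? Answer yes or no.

Residual reachable from source: {2, source}; sink is not reachable.
Saturated cut: source→1, 2→sink with total capacity 5 = current flow value. Flow is maximum.

Yes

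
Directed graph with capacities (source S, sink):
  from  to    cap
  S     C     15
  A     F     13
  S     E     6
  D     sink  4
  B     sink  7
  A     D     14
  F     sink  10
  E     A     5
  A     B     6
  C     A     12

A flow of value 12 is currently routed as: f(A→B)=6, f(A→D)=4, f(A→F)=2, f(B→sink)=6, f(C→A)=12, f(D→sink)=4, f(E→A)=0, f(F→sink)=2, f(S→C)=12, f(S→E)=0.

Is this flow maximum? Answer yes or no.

No

Residual path S→E→A→F→sink has bottleneck 5 > 0.
Pushing 5 along it raises the flow to 17, so the given flow is not maximum.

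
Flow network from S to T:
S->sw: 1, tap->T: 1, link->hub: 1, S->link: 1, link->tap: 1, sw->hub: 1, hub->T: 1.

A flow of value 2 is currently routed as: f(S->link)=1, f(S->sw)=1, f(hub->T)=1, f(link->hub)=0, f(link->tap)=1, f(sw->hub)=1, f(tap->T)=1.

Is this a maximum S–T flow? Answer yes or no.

Residual reachable from S: {S}; T is not reachable.
Saturated cut: S->sw, S->link with total capacity 2 = current flow value. Flow is maximum.

Yes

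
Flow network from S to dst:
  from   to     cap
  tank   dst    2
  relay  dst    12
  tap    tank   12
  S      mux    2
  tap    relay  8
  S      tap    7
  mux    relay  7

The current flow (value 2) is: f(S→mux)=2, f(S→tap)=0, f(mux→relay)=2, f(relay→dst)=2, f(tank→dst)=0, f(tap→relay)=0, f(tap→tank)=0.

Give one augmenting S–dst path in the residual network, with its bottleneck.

Residual along S→tap→relay→dst: S→tap: 7, tap→relay: 8, relay→dst: 10.
Bottleneck = min = 7.

S→tap→relay→dst, bottleneck 7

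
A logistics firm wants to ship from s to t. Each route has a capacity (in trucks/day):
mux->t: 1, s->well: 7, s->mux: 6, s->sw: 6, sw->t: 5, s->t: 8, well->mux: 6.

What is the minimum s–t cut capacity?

Max flow = 14 (via 3 augmenting paths).
In the residual at optimum, the set reachable from s is {mux, s, sw, well}.
Cut edges: s->t (cap 8), sw->t (cap 5), mux->t (cap 1). Sum = 14.

14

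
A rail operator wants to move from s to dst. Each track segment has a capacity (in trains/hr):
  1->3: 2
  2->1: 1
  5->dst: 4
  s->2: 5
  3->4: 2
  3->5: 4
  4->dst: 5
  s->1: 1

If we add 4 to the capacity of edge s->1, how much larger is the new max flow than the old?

0

Original max flow = 2.
Even with extra capacity on s->1, another cut of capacity 2 remains binding.
New max flow = 2. Increase = 0.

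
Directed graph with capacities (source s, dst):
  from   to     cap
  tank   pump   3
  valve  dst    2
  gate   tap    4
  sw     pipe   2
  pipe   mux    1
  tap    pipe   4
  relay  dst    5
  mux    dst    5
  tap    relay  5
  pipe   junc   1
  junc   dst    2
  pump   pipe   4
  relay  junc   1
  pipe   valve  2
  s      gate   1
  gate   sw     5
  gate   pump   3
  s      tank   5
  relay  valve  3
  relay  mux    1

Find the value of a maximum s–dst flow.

4

Augment s→gate→tap→relay→dst: bottleneck 1. Total 1.
Augment s→tank→pump→pipe→junc→dst: bottleneck 1. Total 2.
Augment s→tank→pump→pipe→valve→dst: bottleneck 2. Total 4.
No augmenting path remains in the residual graph.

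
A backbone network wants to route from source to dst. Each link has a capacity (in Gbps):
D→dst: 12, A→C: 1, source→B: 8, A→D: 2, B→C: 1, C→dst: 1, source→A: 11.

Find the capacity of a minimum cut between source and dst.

3

Max flow = 3 (via 2 augmenting paths).
In the residual at optimum, the set reachable from source is {A, B, C, source}.
Cut edges: A→D (cap 2), C→dst (cap 1). Sum = 3.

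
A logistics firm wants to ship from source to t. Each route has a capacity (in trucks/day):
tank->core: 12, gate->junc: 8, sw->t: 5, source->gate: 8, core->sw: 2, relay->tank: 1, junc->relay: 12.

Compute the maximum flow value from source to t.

1

Augment source->gate->junc->relay->tank->core->sw->t: bottleneck 1. Total 1.
No augmenting path remains in the residual graph.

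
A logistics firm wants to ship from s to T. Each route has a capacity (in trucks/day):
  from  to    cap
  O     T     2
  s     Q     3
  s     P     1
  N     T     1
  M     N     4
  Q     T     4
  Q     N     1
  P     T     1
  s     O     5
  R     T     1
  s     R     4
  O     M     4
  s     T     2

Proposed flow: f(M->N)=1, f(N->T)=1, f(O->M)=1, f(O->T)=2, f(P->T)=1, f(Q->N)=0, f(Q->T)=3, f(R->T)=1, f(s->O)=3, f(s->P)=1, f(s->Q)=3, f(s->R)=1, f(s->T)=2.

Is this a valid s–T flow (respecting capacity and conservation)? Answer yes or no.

Every edge has 0 ≤ f(e) ≤ cap(e).
At each intermediate node, inflow equals outflow.

Yes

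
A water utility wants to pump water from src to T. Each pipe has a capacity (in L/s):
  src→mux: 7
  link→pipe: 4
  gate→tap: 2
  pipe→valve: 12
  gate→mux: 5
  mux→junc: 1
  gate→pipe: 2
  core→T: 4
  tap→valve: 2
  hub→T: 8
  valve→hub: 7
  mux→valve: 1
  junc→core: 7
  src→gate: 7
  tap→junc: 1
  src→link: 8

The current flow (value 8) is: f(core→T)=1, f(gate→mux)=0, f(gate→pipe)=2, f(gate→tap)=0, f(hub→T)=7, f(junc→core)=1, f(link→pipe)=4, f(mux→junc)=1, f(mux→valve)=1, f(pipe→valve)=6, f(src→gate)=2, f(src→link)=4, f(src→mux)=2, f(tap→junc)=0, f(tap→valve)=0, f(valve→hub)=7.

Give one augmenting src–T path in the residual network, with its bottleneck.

Residual along src→gate→tap→junc→core→T: src→gate: 5, gate→tap: 2, tap→junc: 1, junc→core: 6, core→T: 3.
Bottleneck = min = 1.

src→gate→tap→junc→core→T, bottleneck 1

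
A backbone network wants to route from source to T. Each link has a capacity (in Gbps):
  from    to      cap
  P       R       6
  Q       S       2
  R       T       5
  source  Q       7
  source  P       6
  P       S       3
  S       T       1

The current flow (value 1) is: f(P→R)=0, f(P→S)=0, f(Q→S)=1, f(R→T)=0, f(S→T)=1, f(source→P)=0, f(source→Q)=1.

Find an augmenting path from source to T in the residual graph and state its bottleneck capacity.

Residual along source→P→R→T: source→P: 6, P→R: 6, R→T: 5.
Bottleneck = min = 5.

source→P→R→T, bottleneck 5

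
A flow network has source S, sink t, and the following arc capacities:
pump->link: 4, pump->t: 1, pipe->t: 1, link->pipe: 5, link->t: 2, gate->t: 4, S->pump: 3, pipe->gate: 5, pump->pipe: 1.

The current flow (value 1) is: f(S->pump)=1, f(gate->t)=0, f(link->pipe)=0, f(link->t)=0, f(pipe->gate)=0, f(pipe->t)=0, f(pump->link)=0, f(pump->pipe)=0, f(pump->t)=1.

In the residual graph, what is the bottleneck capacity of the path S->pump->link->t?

2

Residual capacities along the path: S->pump: 2, pump->link: 4, link->t: 2.
Minimum is 2.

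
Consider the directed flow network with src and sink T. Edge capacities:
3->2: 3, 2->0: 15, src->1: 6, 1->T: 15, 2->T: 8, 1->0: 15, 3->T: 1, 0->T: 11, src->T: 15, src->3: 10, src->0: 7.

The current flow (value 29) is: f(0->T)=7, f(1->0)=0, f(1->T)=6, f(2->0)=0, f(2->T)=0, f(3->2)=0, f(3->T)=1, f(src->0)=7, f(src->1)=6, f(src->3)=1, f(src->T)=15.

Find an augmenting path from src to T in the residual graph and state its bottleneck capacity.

Residual along src->3->2->T: src->3: 9, 3->2: 3, 2->T: 8.
Bottleneck = min = 3.

src->3->2->T, bottleneck 3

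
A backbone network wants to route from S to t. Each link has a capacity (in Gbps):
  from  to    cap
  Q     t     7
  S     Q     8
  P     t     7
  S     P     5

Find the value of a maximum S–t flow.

12

Augment S->P->t: bottleneck 5. Total 5.
Augment S->Q->t: bottleneck 7. Total 12.
No augmenting path remains in the residual graph.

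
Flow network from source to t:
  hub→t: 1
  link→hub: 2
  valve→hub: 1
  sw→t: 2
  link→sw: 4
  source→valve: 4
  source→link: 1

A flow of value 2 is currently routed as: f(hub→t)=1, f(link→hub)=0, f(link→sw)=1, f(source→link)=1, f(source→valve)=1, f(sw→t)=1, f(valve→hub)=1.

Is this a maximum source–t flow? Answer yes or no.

Residual reachable from source: {source, valve}; t is not reachable.
Saturated cut: source→link, valve→hub with total capacity 2 = current flow value. Flow is maximum.

Yes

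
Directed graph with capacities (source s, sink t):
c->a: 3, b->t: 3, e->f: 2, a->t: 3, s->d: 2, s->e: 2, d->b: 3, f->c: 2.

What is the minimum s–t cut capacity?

4

Max flow = 4 (via 2 augmenting paths).
In the residual at optimum, the set reachable from s is {s}.
Cut edges: s->d (cap 2), s->e (cap 2). Sum = 4.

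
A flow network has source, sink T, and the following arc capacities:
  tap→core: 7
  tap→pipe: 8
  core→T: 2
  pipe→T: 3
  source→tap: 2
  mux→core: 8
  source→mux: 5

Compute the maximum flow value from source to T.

4

Augment source→tap→pipe→T: bottleneck 2. Total 2.
Augment source→mux→core→T: bottleneck 2. Total 4.
No augmenting path remains in the residual graph.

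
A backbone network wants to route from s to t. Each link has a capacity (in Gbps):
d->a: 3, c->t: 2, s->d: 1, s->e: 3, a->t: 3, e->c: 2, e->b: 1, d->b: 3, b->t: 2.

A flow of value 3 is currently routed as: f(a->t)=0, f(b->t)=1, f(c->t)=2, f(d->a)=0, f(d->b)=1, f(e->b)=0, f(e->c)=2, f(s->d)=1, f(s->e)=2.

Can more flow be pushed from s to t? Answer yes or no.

Yes

Residual path s->e->b->t has bottleneck 1 > 0.
Pushing 1 along it raises the flow to 4, so the given flow is not maximum.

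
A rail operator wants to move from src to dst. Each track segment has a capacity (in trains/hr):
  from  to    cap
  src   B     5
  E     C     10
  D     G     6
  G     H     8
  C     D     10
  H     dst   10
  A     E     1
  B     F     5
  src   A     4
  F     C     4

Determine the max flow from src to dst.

Augment src→A→E→C→D→G→H→dst: bottleneck 1. Total 1.
Augment src→B→F→C→D→G→H→dst: bottleneck 4. Total 5.
No augmenting path remains in the residual graph.

5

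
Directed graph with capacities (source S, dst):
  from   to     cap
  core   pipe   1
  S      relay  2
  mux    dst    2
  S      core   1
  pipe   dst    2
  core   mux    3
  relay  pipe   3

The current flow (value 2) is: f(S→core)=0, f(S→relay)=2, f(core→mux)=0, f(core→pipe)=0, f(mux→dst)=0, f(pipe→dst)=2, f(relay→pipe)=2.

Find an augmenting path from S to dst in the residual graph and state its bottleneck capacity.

S→core→mux→dst, bottleneck 1

Residual along S→core→mux→dst: S→core: 1, core→mux: 3, mux→dst: 2.
Bottleneck = min = 1.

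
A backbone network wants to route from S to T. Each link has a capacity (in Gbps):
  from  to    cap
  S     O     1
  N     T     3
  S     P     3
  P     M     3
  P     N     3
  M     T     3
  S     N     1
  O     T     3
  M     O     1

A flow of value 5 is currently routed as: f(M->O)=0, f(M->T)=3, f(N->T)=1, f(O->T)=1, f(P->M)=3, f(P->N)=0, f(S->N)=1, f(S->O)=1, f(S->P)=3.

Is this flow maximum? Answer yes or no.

Residual reachable from S: {S}; T is not reachable.
Saturated cut: S->P, S->O, S->N with total capacity 5 = current flow value. Flow is maximum.

Yes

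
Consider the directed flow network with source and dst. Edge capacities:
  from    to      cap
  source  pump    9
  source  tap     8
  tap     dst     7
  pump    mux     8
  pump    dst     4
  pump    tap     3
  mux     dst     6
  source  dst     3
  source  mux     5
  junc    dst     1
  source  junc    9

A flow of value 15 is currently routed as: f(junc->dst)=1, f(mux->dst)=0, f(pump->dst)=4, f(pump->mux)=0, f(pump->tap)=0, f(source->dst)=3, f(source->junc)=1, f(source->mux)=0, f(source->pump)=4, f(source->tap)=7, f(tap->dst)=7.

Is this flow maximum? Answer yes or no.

No

Residual path source->mux->dst has bottleneck 5 > 0.
Pushing 5 along it raises the flow to 20, so the given flow is not maximum.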